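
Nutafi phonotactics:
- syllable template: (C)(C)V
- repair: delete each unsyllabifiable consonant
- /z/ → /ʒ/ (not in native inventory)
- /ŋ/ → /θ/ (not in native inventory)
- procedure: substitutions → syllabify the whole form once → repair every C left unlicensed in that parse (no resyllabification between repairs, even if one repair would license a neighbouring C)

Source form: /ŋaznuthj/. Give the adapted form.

Substitution: /ŋ/ → /θ/, /z/ → /ʒ/, giving /θaʒnuthj/.
Under (C)(C)V, the unsyllabifiable consonants are /t/, /h/, /j/ (no codas are permitted; onsets may contain at most 2 consonants).
Deletion applies to /t/, /h/, /j/.

θaʒnu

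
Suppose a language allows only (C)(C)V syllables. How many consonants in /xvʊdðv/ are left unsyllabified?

Syllabifying with onset maximization leaves /d/, /ð/, /v/ stranded (no codas are permitted; onsets may contain at most 2 consonants).

3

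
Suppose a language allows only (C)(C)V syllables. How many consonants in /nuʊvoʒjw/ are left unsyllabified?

3

Under (C)(C)V, the unsyllabifiable consonants are /ʒ/, /j/, /w/ (no codas are permitted; onsets may contain at most 2 consonants).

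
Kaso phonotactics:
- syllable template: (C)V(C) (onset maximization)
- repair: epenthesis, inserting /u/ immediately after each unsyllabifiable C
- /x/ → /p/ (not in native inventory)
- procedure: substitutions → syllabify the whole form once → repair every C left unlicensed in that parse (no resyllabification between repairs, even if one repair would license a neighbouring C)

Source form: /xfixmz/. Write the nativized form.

pufipmuzu

Substitution: /x/ → /p/, giving /pfipmz/.
The consonants /p/, /m/, /z/ cannot be parsed into a legal (C)V(C) syllable (at most one coda consonant is licensed; onsets are limited to one consonant).
Epenthesis after each stranded consonant: /p/ → /pu/, /m/ → /mu/, /z/ → /zu/.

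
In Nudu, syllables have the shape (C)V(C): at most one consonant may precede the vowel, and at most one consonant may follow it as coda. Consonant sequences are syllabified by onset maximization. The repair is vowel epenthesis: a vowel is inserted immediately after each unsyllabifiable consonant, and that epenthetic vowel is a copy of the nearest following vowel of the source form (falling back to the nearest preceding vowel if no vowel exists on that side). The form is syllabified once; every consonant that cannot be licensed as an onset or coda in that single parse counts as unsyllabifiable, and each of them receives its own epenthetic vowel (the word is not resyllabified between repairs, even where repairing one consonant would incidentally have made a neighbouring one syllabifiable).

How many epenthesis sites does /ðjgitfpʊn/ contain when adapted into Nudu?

The unsyllabifiable consonants are /ð/, /j/, /f/; each receives one epenthetic vowel.

3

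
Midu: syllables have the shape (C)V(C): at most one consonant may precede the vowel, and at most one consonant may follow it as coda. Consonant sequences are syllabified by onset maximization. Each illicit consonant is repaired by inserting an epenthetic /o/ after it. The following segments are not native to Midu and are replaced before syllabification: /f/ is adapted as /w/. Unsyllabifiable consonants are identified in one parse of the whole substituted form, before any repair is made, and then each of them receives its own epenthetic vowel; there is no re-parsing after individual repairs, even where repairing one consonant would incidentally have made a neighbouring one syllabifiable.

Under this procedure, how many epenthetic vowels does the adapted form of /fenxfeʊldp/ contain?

After substitution the input is /wenxweʊldp/.
The unsyllabifiable consonants are /x/, /d/, /p/; each receives one epenthetic vowel.

3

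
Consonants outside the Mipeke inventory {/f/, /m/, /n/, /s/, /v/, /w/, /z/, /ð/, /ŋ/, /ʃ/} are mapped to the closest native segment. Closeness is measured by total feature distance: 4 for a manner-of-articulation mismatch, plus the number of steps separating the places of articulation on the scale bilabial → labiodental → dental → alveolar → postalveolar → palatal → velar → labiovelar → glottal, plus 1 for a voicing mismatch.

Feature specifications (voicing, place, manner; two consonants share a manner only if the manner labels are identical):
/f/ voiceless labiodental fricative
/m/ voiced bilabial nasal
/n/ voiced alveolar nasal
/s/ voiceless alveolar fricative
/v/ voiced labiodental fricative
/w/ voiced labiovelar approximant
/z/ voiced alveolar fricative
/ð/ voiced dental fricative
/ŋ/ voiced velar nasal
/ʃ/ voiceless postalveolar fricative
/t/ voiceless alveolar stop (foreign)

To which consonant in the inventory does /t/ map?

s

/s/ is closest: manner differs (stop→fricative, +4), place distance 0 (alveolar→alveolar), same voicing; total 4. Next closest is /n/ at distance 5.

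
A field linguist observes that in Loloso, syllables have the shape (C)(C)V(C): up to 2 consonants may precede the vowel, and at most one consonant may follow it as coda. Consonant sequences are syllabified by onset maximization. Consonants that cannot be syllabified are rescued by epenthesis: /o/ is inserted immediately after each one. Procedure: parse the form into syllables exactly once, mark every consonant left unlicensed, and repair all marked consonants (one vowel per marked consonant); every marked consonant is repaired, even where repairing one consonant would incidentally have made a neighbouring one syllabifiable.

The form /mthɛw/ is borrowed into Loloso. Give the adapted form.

The consonants /m/ cannot be parsed into a legal (C)(C)V(C) syllable (at most one coda consonant is licensed; onsets may contain at most 2 consonants).
Inserting the epenthetic vowel yields /m/ → /mo/.

mothɛw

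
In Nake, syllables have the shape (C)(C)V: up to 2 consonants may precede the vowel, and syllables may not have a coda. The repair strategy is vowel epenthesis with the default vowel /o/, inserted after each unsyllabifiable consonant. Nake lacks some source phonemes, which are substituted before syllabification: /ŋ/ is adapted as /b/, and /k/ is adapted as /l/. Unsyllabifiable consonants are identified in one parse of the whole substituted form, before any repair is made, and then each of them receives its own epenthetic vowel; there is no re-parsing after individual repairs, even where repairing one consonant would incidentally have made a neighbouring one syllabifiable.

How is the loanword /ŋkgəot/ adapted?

bolgəoto

Substitution: /ŋ/ → /b/, /k/ → /l/, giving /blgəot/.
The consonants /b/, /t/ cannot be parsed into a legal (C)(C)V syllable (no codas are permitted; onsets may contain at most 2 consonants).
Each unlicensed consonant becomes the onset of a new syllable: /b/ → /bo/, /t/ → /to/.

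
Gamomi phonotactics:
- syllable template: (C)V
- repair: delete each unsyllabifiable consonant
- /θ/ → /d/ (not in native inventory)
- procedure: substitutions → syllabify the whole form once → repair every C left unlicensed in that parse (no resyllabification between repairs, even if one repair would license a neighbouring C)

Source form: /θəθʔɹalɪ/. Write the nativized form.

dəɹalɪ

Substitution: /θ/ → /d/, giving /dədʔɹalɪ/.
Under (C)V, the unsyllabifiable consonants are /d/, /ʔ/ (no codas are permitted; onsets are limited to one consonant).
Deleting the stranded consonants removes /d/, /ʔ/.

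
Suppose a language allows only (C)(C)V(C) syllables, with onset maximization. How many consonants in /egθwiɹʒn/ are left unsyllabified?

2

Under (C)(C)V(C), the unsyllabifiable consonants are /ʒ/, /n/ (at most one coda consonant is licensed; onsets may contain at most 2 consonants).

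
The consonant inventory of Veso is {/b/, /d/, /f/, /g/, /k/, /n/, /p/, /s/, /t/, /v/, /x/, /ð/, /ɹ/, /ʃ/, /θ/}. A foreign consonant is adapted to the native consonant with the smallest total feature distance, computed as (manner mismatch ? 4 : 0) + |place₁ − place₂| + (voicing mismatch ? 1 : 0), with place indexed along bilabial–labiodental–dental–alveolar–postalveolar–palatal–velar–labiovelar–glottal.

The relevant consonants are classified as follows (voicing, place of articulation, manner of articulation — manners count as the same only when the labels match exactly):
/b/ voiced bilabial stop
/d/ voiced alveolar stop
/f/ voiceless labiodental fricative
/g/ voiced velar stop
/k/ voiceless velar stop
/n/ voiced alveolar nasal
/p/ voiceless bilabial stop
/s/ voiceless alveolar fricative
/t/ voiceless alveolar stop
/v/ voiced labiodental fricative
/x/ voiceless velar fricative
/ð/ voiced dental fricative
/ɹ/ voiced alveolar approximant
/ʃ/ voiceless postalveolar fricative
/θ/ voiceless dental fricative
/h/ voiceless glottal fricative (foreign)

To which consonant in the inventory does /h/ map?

/x/ is closest: same manner (fricative), place distance 2 (glottal→velar), same voicing; total 2. Next closest is /ʃ/ at distance 4.

x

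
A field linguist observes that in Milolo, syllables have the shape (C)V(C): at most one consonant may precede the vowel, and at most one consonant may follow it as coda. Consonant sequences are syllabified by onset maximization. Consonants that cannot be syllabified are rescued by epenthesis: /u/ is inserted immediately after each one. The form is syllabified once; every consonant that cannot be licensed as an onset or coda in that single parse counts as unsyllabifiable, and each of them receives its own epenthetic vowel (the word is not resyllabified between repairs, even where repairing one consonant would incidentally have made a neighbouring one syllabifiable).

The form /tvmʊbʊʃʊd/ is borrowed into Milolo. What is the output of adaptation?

Syllabifying with onset maximization leaves /t/, /v/ stranded (at most one coda consonant is licensed; onsets are limited to one consonant).
Each unlicensed consonant becomes the onset of a new syllable: /t/ → /tu/, /v/ → /vu/.

tuvumʊbʊʃʊd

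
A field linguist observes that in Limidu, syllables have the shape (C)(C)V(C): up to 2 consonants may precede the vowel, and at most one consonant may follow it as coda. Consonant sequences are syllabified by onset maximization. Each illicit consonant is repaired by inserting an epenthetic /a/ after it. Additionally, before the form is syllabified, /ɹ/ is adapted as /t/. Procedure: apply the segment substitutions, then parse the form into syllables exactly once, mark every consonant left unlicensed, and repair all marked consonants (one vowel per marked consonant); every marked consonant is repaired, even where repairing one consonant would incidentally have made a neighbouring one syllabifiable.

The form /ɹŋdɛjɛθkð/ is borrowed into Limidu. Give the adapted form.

taŋdɛjɛθkaða

Substitution: /ɹ/ → /t/, giving /tŋdɛjɛθkð/.
Syllabifying with onset maximization leaves /t/, /k/, /ð/ stranded (at most one coda consonant is licensed; onsets may contain at most 2 consonants).
Each unlicensed consonant becomes the onset of a new syllable: /t/ → /ta/, /k/ → /ka/, /ð/ → /ða/.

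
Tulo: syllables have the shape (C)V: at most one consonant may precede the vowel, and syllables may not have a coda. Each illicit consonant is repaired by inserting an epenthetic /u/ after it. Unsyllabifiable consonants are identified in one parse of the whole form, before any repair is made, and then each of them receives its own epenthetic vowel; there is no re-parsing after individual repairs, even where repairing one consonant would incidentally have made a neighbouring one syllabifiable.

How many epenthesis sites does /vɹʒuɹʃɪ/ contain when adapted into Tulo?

The unsyllabifiable consonants are /v/, /ɹ/, /ɹ/; each receives one epenthetic vowel.

3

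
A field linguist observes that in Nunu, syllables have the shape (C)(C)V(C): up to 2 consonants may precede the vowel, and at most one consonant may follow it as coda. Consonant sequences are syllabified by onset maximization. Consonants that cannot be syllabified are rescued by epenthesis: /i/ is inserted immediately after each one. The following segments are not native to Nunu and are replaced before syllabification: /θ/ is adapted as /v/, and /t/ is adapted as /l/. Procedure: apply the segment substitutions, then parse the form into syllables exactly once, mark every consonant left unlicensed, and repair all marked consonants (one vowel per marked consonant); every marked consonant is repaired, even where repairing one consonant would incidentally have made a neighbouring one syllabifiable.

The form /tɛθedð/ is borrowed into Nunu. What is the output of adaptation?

Substitution: /t/ → /l/, /θ/ → /v/, giving /lɛvedð/.
Under (C)(C)V(C), the unsyllabifiable consonants are /ð/ (at most one coda consonant is licensed; onsets may contain at most 2 consonants).
Each unlicensed consonant becomes the onset of a new syllable: /ð/ → /ði/.

lɛvedði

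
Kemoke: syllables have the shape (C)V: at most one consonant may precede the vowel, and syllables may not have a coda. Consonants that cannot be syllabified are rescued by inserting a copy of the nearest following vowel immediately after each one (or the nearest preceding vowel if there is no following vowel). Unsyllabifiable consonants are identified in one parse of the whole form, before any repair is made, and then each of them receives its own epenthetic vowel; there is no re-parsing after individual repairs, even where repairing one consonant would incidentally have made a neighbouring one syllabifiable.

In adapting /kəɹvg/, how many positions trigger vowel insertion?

The unsyllabifiable consonants are /ɹ/, /v/, /g/; each receives one epenthetic vowel.

3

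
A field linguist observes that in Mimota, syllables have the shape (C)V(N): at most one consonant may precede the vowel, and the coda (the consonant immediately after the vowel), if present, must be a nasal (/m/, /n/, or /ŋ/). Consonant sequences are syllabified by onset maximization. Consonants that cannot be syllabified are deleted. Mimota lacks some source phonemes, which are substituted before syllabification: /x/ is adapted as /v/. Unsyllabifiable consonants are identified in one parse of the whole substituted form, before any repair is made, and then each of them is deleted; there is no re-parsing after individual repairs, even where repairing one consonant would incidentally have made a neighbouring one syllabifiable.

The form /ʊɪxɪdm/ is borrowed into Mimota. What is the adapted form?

Substitution: /x/ → /v/, giving /ʊɪvɪdm/.
The consonants /d/, /m/ cannot be parsed into a legal (C)V(N) syllable (only a nasal (/m/, /n/, or /ŋ/) is licensed in coda position; onsets are limited to one consonant).
Each unlicensed consonant is deleted: /d/, /m/.

ʊɪvɪ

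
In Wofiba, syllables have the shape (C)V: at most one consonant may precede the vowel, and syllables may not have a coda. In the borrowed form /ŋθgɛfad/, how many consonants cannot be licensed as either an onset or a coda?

Syllabifying with onset maximization leaves /ŋ/, /θ/, /d/ stranded (no codas are permitted; onsets are limited to one consonant).

3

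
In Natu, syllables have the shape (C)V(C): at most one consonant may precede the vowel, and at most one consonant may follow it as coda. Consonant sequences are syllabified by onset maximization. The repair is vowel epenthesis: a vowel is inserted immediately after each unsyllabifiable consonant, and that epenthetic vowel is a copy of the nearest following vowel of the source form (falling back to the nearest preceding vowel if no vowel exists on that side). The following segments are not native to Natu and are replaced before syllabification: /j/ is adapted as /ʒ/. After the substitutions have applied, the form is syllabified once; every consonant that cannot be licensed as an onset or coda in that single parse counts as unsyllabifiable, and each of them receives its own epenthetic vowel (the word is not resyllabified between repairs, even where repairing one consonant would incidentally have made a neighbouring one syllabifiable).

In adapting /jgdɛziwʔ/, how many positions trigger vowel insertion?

3

After substitution the input is /ʒgdɛziwʔ/.
The unsyllabifiable consonants are /ʒ/, /g/, /ʔ/; each receives one epenthetic vowel.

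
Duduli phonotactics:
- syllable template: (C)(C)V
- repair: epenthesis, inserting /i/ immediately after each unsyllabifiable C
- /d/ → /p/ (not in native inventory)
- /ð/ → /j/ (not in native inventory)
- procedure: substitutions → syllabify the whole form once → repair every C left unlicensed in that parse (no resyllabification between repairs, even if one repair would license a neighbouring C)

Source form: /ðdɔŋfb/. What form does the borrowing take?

Substitution: /ð/ → /j/, /d/ → /p/, giving /jpɔŋfb/.
Syllabifying with onset maximization leaves /ŋ/, /f/, /b/ stranded (no codas are permitted; onsets may contain at most 2 consonants).
Each unlicensed consonant becomes the onset of a new syllable: /ŋ/ → /ŋi/, /f/ → /fi/, /b/ → /bi/.

jpɔŋifibi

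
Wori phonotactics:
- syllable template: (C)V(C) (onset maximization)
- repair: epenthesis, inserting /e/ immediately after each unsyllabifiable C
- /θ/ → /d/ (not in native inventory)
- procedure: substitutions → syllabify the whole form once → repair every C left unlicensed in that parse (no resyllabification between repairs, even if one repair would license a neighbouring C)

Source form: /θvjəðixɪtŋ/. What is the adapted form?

Substitution: /θ/ → /d/, giving /dvjəðixɪtŋ/.
Syllabifying with onset maximization leaves /d/, /v/, /ŋ/ stranded (at most one coda consonant is licensed; onsets are limited to one consonant).
Each unlicensed consonant becomes the onset of a new syllable: /d/ → /de/, /v/ → /ve/, /ŋ/ → /ŋe/.

devejəðixɪtŋe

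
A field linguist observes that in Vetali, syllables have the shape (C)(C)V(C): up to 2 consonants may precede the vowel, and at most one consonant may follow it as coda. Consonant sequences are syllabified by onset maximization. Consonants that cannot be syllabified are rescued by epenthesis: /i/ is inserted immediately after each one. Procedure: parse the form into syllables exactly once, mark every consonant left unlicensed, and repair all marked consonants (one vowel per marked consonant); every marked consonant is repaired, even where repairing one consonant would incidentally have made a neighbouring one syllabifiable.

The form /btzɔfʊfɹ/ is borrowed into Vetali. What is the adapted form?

Syllabifying with onset maximization leaves /b/, /ɹ/ stranded (at most one coda consonant is licensed; onsets may contain at most 2 consonants).
Epenthesis after each stranded consonant: /b/ → /bi/, /ɹ/ → /ɹi/.

bitzɔfʊfɹi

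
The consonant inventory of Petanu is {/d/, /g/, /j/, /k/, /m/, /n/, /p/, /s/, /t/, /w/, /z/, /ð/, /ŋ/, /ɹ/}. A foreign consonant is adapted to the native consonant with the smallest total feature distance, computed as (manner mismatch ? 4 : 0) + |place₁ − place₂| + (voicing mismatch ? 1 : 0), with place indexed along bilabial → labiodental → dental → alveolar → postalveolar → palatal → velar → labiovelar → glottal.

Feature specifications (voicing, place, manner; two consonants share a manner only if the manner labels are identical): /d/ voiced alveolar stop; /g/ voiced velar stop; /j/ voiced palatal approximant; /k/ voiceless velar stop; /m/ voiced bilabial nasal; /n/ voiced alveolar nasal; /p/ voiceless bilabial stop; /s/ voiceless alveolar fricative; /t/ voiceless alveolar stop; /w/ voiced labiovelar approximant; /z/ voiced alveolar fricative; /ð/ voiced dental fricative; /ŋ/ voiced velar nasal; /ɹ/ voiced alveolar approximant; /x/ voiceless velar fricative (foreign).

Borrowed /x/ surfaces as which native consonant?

/s/ is closest: same manner (fricative), place distance 3 (velar→alveolar), same voicing; total 3. Next closest is /k/ at distance 4.

s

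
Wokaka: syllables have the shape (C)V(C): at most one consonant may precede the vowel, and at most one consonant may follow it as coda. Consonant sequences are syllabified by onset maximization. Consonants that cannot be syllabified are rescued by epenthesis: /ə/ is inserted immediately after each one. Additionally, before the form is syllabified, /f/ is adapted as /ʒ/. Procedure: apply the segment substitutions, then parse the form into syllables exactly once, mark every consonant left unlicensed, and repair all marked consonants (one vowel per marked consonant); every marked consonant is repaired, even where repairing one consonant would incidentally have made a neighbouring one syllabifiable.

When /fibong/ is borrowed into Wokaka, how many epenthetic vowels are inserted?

1

After substitution the input is /ʒibong/.
The unsyllabifiable consonants are /g/; each receives one epenthetic vowel.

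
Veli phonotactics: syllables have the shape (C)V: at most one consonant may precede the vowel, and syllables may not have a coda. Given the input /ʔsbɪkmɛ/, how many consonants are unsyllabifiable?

3

Syllabifying with onset maximization leaves /ʔ/, /s/, /k/ stranded (no codas are permitted; onsets are limited to one consonant).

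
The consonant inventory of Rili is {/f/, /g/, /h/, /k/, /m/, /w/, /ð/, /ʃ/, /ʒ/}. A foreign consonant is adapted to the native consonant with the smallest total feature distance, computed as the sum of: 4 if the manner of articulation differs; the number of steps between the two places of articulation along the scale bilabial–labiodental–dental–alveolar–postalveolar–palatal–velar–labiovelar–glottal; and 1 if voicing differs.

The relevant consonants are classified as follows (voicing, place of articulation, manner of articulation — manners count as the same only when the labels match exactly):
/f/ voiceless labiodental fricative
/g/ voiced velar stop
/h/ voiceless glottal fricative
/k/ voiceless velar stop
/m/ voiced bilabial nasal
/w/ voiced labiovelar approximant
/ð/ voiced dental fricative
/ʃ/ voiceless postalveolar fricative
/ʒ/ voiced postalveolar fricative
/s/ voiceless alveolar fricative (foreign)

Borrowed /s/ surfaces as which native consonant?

/ʃ/ is closest: same manner (fricative), place distance 1 (alveolar→postalveolar), same voicing; total 1. Next closest is /f/ at distance 2.

ʃ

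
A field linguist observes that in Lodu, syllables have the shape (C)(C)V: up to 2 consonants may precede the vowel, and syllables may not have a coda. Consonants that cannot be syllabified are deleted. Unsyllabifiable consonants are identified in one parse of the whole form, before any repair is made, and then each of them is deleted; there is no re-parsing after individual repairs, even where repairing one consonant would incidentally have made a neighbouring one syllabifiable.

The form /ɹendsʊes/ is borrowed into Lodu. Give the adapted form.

ɹedsʊe

Under (C)(C)V, the unsyllabifiable consonants are /n/, /s/ (no codas are permitted; onsets may contain at most 2 consonants).
Deletion applies to /n/, /s/.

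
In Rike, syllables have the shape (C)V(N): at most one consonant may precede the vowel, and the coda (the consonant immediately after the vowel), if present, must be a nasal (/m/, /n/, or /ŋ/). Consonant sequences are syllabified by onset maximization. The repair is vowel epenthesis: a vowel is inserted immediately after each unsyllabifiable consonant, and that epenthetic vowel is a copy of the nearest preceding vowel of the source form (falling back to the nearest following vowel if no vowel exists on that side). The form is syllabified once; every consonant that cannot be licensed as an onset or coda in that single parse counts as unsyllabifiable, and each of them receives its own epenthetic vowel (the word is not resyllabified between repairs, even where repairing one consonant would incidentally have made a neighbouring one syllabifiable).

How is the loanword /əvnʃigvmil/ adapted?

Under (C)V(N), the unsyllabifiable consonants are /v/, /n/, /g/, /v/, /l/ (only a nasal (/m/, /n/, or /ŋ/) is licensed in coda position; onsets are limited to one consonant).
Epenthesis after each stranded consonant: /v/ → /və/, /n/ → /nə/, /g/ → /gi/, /v/ → /vi/, /l/ → /li/.

əvənəʃigivimili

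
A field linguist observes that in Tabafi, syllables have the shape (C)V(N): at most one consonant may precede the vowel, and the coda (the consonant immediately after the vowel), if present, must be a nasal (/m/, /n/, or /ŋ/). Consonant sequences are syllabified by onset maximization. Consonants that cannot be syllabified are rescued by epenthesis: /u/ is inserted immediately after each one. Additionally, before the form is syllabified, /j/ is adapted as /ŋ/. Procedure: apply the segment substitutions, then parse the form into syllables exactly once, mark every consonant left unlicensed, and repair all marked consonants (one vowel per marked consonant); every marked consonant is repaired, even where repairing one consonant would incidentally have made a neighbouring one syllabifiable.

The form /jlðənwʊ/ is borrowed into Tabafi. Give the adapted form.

Substitution: /j/ → /ŋ/, giving /ŋlðənwʊ/.
The consonants /ŋ/, /l/ cannot be parsed into a legal (C)V(N) syllable (only a nasal (/m/, /n/, or /ŋ/) is licensed in coda position; onsets are limited to one consonant).
Epenthesis after each stranded consonant: /ŋ/ → /ŋu/, /l/ → /lu/.

ŋuluðənwʊ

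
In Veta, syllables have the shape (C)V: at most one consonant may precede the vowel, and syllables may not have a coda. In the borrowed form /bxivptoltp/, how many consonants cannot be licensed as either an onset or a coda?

6

Under (C)V, the unsyllabifiable consonants are /b/, /v/, /p/, /l/, /t/, /p/ (no codas are permitted; onsets are limited to one consonant).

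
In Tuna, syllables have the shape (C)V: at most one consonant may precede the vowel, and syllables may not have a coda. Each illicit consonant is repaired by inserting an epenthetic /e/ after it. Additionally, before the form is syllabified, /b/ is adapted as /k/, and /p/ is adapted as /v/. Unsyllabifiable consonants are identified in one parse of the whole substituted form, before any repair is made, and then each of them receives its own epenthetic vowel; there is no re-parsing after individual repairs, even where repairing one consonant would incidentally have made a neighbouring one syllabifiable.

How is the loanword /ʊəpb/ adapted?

Substitution: /p/ → /v/, /b/ → /k/, giving /ʊəvk/.
Syllabifying with onset maximization leaves /v/, /k/ stranded (no codas are permitted; onsets are limited to one consonant).
Epenthesis after each stranded consonant: /v/ → /ve/, /k/ → /ke/.

ʊəveke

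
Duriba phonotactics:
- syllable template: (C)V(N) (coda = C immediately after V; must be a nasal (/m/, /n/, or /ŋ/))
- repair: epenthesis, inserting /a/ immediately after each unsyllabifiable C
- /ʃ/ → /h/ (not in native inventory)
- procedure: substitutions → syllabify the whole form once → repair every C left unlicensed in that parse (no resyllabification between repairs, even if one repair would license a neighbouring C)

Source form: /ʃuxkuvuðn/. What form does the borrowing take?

Substitution: /ʃ/ → /h/, giving /huxkuvuðn/.
The consonants /x/, /ð/, /n/ cannot be parsed into a legal (C)V(N) syllable (only a nasal (/m/, /n/, or /ŋ/) is licensed in coda position; onsets are limited to one consonant).
Epenthesis after each stranded consonant: /x/ → /xa/, /ð/ → /ða/, /n/ → /na/.

huxakuvuðana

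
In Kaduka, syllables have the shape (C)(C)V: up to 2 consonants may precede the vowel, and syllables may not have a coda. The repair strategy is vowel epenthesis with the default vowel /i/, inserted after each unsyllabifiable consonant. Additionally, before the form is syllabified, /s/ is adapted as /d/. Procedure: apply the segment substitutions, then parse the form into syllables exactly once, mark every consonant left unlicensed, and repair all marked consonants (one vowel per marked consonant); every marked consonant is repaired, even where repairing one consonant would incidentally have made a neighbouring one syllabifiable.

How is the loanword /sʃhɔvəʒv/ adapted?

Substitution: /s/ → /d/, giving /dʃhɔvəʒv/.
Under (C)(C)V, the unsyllabifiable consonants are /d/, /ʒ/, /v/ (no codas are permitted; onsets may contain at most 2 consonants).
Each unlicensed consonant becomes the onset of a new syllable: /d/ → /di/, /ʒ/ → /ʒi/, /v/ → /vi/.

diʃhɔvəʒivi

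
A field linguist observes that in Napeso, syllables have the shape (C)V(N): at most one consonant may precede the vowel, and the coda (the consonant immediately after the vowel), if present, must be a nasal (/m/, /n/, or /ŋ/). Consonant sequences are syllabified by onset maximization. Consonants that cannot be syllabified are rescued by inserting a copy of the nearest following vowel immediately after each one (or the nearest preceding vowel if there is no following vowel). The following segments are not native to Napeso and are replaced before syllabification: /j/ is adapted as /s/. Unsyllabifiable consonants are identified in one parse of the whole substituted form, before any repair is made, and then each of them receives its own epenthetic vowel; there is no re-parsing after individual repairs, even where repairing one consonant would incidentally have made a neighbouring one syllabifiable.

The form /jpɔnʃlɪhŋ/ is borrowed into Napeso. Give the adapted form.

sɔpɔnʃɪlɪhɪŋɪ

Substitution: /j/ → /s/, giving /spɔnʃlɪhŋ/.
Under (C)V(N), the unsyllabifiable consonants are /s/, /ʃ/, /h/, /ŋ/ (only a nasal (/m/, /n/, or /ŋ/) is licensed in coda position; onsets are limited to one consonant).
Each unlicensed consonant becomes the onset of a new syllable: /s/ → /sɔ/, /ʃ/ → /ʃɪ/, /h/ → /hɪ/, /ŋ/ → /ŋɪ/.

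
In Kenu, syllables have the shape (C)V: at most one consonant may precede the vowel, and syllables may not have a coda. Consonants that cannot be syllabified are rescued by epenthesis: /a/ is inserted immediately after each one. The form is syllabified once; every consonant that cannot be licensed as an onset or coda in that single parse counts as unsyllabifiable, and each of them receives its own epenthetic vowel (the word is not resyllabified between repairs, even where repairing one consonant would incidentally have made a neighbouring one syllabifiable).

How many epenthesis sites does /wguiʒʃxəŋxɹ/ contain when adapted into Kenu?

The unsyllabifiable consonants are /w/, /ʒ/, /ʃ/, /ŋ/, /x/, /ɹ/; each receives one epenthetic vowel.

6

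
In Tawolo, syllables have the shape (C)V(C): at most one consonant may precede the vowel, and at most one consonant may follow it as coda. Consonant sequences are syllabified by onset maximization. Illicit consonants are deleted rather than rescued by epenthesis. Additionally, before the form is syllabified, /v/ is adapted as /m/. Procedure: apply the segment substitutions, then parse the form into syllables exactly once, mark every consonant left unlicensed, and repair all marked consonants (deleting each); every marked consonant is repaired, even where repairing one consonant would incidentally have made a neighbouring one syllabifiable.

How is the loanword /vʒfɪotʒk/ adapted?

Substitution: /v/ → /m/, giving /mʒfɪotʒk/.
Syllabifying with onset maximization leaves /m/, /ʒ/, /ʒ/, /k/ stranded (at most one coda consonant is licensed; onsets are limited to one consonant).
Each unlicensed consonant is deleted: /m/, /ʒ/, /ʒ/, /k/.

fɪot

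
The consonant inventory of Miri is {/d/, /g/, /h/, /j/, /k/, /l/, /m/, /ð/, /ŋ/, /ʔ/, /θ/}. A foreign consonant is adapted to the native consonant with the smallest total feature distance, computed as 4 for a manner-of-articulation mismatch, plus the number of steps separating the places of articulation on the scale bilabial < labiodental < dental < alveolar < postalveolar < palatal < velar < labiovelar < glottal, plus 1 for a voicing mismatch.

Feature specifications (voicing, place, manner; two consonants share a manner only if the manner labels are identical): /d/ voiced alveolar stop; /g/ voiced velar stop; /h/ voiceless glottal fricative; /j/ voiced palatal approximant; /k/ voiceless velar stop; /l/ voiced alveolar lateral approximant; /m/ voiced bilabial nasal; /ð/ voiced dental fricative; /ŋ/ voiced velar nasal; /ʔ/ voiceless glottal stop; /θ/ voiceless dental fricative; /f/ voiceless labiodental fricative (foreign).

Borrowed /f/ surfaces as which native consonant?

θ

/θ/ is closest: same manner (fricative), place distance 1 (labiodental→dental), same voicing; total 1. Next closest is /ð/ at distance 2.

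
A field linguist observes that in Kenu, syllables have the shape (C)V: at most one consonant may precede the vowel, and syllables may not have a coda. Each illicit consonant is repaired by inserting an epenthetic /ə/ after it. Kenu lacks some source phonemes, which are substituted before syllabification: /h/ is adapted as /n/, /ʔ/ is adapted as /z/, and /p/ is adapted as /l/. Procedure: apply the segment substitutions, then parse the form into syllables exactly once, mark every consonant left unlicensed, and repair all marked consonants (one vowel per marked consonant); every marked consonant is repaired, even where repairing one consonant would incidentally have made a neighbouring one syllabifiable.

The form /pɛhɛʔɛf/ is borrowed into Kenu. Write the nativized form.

lɛnɛzɛfə

Substitution: /p/ → /l/, /h/ → /n/, /ʔ/ → /z/, giving /lɛnɛzɛf/.
Syllabifying with onset maximization leaves /f/ stranded (no codas are permitted; onsets are limited to one consonant).
Inserting the epenthetic vowel yields /f/ → /fə/.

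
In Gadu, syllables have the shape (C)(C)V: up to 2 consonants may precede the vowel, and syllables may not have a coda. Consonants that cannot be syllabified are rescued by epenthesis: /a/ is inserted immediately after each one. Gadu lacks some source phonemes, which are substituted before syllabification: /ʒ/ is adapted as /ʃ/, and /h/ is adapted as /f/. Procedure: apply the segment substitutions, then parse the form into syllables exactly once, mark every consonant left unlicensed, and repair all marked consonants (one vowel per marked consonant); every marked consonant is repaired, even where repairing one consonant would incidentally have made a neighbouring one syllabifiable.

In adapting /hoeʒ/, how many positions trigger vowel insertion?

1

After substitution the input is /foeʃ/.
The unsyllabifiable consonants are /ʃ/; each receives one epenthetic vowel.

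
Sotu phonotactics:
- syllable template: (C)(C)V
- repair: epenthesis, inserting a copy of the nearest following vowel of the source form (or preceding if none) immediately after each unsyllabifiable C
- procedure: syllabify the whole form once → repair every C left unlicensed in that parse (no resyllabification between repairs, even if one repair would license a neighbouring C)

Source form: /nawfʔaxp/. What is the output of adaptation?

The consonants /w/, /x/, /p/ cannot be parsed into a legal (C)(C)V syllable (no codas are permitted; onsets may contain at most 2 consonants).
Epenthesis after each stranded consonant: /w/ → /wa/, /x/ → /xa/, /p/ → /pa/.

nawafʔaxapa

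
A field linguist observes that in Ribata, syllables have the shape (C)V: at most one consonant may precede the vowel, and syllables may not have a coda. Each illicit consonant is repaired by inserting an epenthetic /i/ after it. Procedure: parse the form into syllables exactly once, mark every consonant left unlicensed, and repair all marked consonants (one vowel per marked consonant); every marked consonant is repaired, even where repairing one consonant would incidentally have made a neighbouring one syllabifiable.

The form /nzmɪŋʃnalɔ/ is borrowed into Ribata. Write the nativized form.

nizimɪŋiʃinalɔ

Under (C)V, the unsyllabifiable consonants are /n/, /z/, /ŋ/, /ʃ/ (no codas are permitted; onsets are limited to one consonant).
Epenthesis after each stranded consonant: /n/ → /ni/, /z/ → /zi/, /ŋ/ → /ŋi/, /ʃ/ → /ʃi/.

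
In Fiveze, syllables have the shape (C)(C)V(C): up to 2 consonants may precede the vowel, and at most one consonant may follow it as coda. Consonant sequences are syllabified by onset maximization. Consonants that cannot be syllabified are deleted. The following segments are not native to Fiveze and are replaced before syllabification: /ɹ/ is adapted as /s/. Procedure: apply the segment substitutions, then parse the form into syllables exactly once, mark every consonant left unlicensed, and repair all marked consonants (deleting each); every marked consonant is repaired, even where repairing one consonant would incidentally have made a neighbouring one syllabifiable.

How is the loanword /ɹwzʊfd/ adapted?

wzʊf

Substitution: /ɹ/ → /s/, giving /swzʊfd/.
The consonants /s/, /d/ cannot be parsed into a legal (C)(C)V(C) syllable (at most one coda consonant is licensed; onsets may contain at most 2 consonants).
Each unlicensed consonant is deleted: /s/, /d/.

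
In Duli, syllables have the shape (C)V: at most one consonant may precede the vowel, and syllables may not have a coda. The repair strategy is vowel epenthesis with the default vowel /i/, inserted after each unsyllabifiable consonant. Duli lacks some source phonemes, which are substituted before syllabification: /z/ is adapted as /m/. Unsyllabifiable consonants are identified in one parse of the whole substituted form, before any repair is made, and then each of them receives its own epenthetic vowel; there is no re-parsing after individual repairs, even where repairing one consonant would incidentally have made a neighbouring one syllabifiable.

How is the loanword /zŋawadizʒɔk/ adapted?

miŋawadimiʒɔki

Substitution: /z/ → /m/, giving /mŋawadimʒɔk/.
Under (C)V, the unsyllabifiable consonants are /m/, /m/, /k/ (no codas are permitted; onsets are limited to one consonant).
Inserting the epenthetic vowel yields /m/ → /mi/, /m/ → /mi/, /k/ → /ki/.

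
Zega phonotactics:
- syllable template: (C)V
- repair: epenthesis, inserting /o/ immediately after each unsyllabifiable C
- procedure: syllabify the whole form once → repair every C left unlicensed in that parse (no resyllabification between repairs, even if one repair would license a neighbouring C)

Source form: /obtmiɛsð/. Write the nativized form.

obotomiɛsoðo

The consonants /b/, /t/, /s/, /ð/ cannot be parsed into a legal (C)V syllable (no codas are permitted; onsets are limited to one consonant).
Each unlicensed consonant becomes the onset of a new syllable: /b/ → /bo/, /t/ → /to/, /s/ → /so/, /ð/ → /ðo/.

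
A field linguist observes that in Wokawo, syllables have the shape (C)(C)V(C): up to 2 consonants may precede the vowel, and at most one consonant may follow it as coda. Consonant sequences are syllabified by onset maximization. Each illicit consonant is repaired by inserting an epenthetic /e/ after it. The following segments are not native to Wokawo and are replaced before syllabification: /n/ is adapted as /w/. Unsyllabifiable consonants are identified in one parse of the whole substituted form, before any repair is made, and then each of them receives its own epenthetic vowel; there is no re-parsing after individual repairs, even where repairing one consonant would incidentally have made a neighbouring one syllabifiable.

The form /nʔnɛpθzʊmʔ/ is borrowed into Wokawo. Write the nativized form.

weʔwɛpθzʊmʔe

Substitution: /n/ → /w/, giving /wʔwɛpθzʊmʔ/.
The consonants /w/, /ʔ/ cannot be parsed into a legal (C)(C)V(C) syllable (at most one coda consonant is licensed; onsets may contain at most 2 consonants).
Inserting the epenthetic vowel yields /w/ → /we/, /ʔ/ → /ʔe/.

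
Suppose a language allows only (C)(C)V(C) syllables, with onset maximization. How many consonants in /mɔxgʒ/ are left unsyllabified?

Under (C)(C)V(C), the unsyllabifiable consonants are /g/, /ʒ/ (at most one coda consonant is licensed; onsets may contain at most 2 consonants).

2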